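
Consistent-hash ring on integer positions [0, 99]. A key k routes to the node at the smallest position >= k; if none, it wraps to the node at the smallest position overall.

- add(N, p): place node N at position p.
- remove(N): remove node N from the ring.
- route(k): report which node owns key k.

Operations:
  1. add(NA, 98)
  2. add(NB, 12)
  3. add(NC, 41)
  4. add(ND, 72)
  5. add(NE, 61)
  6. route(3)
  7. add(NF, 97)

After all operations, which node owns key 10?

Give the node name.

Answer: NB

Derivation:
Op 1: add NA@98 -> ring=[98:NA]
Op 2: add NB@12 -> ring=[12:NB,98:NA]
Op 3: add NC@41 -> ring=[12:NB,41:NC,98:NA]
Op 4: add ND@72 -> ring=[12:NB,41:NC,72:ND,98:NA]
Op 5: add NE@61 -> ring=[12:NB,41:NC,61:NE,72:ND,98:NA]
Op 6: route key 3: smallest pos >= 3 is 12 -> NB
Op 7: add NF@97 -> ring=[12:NB,41:NC,61:NE,72:ND,97:NF,98:NA]
Final route key 10: smallest pos >= 10 is 12 -> NB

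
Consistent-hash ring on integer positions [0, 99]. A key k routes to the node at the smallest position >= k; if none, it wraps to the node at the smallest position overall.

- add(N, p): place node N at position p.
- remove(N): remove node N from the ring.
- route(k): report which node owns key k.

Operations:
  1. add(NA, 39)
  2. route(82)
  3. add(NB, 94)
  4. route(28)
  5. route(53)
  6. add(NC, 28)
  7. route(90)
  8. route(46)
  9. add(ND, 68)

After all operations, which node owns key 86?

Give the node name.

Op 1: add NA@39 -> ring=[39:NA]
Op 2: route key 82: none >= 82, wrap to smallest pos 39 -> NA
Op 3: add NB@94 -> ring=[39:NA,94:NB]
Op 4: route key 28: smallest pos >= 28 is 39 -> NA
Op 5: route key 53: smallest pos >= 53 is 94 -> NB
Op 6: add NC@28 -> ring=[28:NC,39:NA,94:NB]
Op 7: route key 90: smallest pos >= 90 is 94 -> NB
Op 8: route key 46: smallest pos >= 46 is 94 -> NB
Op 9: add ND@68 -> ring=[28:NC,39:NA,68:ND,94:NB]
Final route key 86: smallest pos >= 86 is 94 -> NB

Answer: NB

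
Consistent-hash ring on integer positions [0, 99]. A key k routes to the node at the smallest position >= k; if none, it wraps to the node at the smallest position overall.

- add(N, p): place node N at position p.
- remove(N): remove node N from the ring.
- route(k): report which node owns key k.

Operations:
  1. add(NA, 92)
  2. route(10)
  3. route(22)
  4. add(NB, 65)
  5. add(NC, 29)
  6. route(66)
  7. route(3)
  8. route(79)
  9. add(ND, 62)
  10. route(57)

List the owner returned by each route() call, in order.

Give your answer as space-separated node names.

Op 1: add NA@92 -> ring=[92:NA]
Op 2: route key 10: smallest pos >= 10 is 92 -> NA
Op 3: route key 22: smallest pos >= 22 is 92 -> NA
Op 4: add NB@65 -> ring=[65:NB,92:NA]
Op 5: add NC@29 -> ring=[29:NC,65:NB,92:NA]
Op 6: route key 66: smallest pos >= 66 is 92 -> NA
Op 7: route key 3: smallest pos >= 3 is 29 -> NC
Op 8: route key 79: smallest pos >= 79 is 92 -> NA
Op 9: add ND@62 -> ring=[29:NC,62:ND,65:NB,92:NA]
Op 10: route key 57: smallest pos >= 57 is 62 -> ND

Answer: NA NA NA NC NA ND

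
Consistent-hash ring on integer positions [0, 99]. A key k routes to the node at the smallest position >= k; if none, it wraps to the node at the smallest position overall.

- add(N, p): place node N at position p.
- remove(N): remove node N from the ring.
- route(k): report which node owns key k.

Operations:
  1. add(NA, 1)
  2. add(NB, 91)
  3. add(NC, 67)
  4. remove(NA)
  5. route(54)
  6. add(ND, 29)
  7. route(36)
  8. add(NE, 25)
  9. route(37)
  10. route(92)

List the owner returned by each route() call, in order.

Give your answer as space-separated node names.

Op 1: add NA@1 -> ring=[1:NA]
Op 2: add NB@91 -> ring=[1:NA,91:NB]
Op 3: add NC@67 -> ring=[1:NA,67:NC,91:NB]
Op 4: remove NA -> ring=[67:NC,91:NB]
Op 5: route key 54: smallest pos >= 54 is 67 -> NC
Op 6: add ND@29 -> ring=[29:ND,67:NC,91:NB]
Op 7: route key 36: smallest pos >= 36 is 67 -> NC
Op 8: add NE@25 -> ring=[25:NE,29:ND,67:NC,91:NB]
Op 9: route key 37: smallest pos >= 37 is 67 -> NC
Op 10: route key 92: none >= 92, wrap to smallest pos 25 -> NE

Answer: NC NC NC NE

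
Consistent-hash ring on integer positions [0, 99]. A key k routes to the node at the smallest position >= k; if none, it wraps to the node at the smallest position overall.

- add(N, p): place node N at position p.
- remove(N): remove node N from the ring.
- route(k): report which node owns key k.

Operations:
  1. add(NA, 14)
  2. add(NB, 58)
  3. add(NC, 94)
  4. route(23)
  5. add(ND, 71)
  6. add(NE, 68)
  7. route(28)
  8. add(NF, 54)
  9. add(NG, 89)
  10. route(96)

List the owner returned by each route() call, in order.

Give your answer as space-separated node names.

Answer: NB NB NA

Derivation:
Op 1: add NA@14 -> ring=[14:NA]
Op 2: add NB@58 -> ring=[14:NA,58:NB]
Op 3: add NC@94 -> ring=[14:NA,58:NB,94:NC]
Op 4: route key 23: smallest pos >= 23 is 58 -> NB
Op 5: add ND@71 -> ring=[14:NA,58:NB,71:ND,94:NC]
Op 6: add NE@68 -> ring=[14:NA,58:NB,68:NE,71:ND,94:NC]
Op 7: route key 28: smallest pos >= 28 is 58 -> NB
Op 8: add NF@54 -> ring=[14:NA,54:NF,58:NB,68:NE,71:ND,94:NC]
Op 9: add NG@89 -> ring=[14:NA,54:NF,58:NB,68:NE,71:ND,89:NG,94:NC]
Op 10: route key 96: none >= 96, wrap to smallest pos 14 -> NA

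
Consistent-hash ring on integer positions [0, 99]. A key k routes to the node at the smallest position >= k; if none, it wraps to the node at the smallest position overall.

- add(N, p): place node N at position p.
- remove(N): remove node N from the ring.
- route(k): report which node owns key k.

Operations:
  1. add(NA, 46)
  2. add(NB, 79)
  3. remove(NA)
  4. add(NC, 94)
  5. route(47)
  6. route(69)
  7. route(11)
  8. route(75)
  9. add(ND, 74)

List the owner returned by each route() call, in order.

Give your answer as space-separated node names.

Answer: NB NB NB NB

Derivation:
Op 1: add NA@46 -> ring=[46:NA]
Op 2: add NB@79 -> ring=[46:NA,79:NB]
Op 3: remove NA -> ring=[79:NB]
Op 4: add NC@94 -> ring=[79:NB,94:NC]
Op 5: route key 47: smallest pos >= 47 is 79 -> NB
Op 6: route key 69: smallest pos >= 69 is 79 -> NB
Op 7: route key 11: smallest pos >= 11 is 79 -> NB
Op 8: route key 75: smallest pos >= 75 is 79 -> NB
Op 9: add ND@74 -> ring=[74:ND,79:NB,94:NC]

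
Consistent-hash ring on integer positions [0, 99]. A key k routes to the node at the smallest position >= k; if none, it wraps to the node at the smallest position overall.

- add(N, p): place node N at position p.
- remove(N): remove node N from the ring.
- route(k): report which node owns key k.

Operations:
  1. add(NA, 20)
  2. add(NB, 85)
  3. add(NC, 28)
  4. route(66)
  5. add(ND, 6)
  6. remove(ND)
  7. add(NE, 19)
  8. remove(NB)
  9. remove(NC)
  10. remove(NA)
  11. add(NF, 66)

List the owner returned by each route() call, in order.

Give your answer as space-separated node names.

Op 1: add NA@20 -> ring=[20:NA]
Op 2: add NB@85 -> ring=[20:NA,85:NB]
Op 3: add NC@28 -> ring=[20:NA,28:NC,85:NB]
Op 4: route key 66: smallest pos >= 66 is 85 -> NB
Op 5: add ND@6 -> ring=[6:ND,20:NA,28:NC,85:NB]
Op 6: remove ND -> ring=[20:NA,28:NC,85:NB]
Op 7: add NE@19 -> ring=[19:NE,20:NA,28:NC,85:NB]
Op 8: remove NB -> ring=[19:NE,20:NA,28:NC]
Op 9: remove NC -> ring=[19:NE,20:NA]
Op 10: remove NA -> ring=[19:NE]
Op 11: add NF@66 -> ring=[19:NE,66:NF]

Answer: NB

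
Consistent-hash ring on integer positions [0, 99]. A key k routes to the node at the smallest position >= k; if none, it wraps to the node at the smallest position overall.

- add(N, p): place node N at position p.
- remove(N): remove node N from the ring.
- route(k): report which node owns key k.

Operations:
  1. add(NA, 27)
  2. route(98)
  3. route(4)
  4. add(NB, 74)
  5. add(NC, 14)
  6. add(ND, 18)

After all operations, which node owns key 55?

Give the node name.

Answer: NB

Derivation:
Op 1: add NA@27 -> ring=[27:NA]
Op 2: route key 98: none >= 98, wrap to smallest pos 27 -> NA
Op 3: route key 4: smallest pos >= 4 is 27 -> NA
Op 4: add NB@74 -> ring=[27:NA,74:NB]
Op 5: add NC@14 -> ring=[14:NC,27:NA,74:NB]
Op 6: add ND@18 -> ring=[14:NC,18:ND,27:NA,74:NB]
Final route key 55: smallest pos >= 55 is 74 -> NB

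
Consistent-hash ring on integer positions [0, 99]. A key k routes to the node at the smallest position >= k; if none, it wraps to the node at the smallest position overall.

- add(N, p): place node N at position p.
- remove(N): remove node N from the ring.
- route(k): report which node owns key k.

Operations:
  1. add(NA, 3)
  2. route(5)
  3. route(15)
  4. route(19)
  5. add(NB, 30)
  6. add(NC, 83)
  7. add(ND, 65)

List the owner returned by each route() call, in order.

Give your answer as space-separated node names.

Answer: NA NA NA

Derivation:
Op 1: add NA@3 -> ring=[3:NA]
Op 2: route key 5: none >= 5, wrap to smallest pos 3 -> NA
Op 3: route key 15: none >= 15, wrap to smallest pos 3 -> NA
Op 4: route key 19: none >= 19, wrap to smallest pos 3 -> NA
Op 5: add NB@30 -> ring=[3:NA,30:NB]
Op 6: add NC@83 -> ring=[3:NA,30:NB,83:NC]
Op 7: add ND@65 -> ring=[3:NA,30:NB,65:ND,83:NC]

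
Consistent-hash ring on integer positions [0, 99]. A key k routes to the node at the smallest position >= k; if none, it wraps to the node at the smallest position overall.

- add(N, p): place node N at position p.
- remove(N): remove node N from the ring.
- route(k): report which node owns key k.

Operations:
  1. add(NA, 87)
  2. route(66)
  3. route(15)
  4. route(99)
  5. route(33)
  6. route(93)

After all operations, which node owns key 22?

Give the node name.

Op 1: add NA@87 -> ring=[87:NA]
Op 2: route key 66: smallest pos >= 66 is 87 -> NA
Op 3: route key 15: smallest pos >= 15 is 87 -> NA
Op 4: route key 99: none >= 99, wrap to smallest pos 87 -> NA
Op 5: route key 33: smallest pos >= 33 is 87 -> NA
Op 6: route key 93: none >= 93, wrap to smallest pos 87 -> NA
Final route key 22: smallest pos >= 22 is 87 -> NA

Answer: NA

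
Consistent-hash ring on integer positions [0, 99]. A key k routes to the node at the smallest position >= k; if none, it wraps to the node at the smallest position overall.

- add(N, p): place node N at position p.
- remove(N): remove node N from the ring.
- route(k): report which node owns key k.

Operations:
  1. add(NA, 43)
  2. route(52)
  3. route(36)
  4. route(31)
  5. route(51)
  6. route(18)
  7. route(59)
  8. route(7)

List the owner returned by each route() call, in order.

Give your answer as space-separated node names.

Answer: NA NA NA NA NA NA NA

Derivation:
Op 1: add NA@43 -> ring=[43:NA]
Op 2: route key 52: none >= 52, wrap to smallest pos 43 -> NA
Op 3: route key 36: smallest pos >= 36 is 43 -> NA
Op 4: route key 31: smallest pos >= 31 is 43 -> NA
Op 5: route key 51: none >= 51, wrap to smallest pos 43 -> NA
Op 6: route key 18: smallest pos >= 18 is 43 -> NA
Op 7: route key 59: none >= 59, wrap to smallest pos 43 -> NA
Op 8: route key 7: smallest pos >= 7 is 43 -> NA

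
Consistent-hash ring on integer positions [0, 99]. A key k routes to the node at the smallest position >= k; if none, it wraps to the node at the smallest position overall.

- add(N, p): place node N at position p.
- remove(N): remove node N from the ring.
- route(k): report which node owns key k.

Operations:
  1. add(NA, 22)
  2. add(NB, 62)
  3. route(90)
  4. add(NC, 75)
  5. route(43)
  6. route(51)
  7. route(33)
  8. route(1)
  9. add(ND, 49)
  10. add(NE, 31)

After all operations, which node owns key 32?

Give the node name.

Op 1: add NA@22 -> ring=[22:NA]
Op 2: add NB@62 -> ring=[22:NA,62:NB]
Op 3: route key 90: none >= 90, wrap to smallest pos 22 -> NA
Op 4: add NC@75 -> ring=[22:NA,62:NB,75:NC]
Op 5: route key 43: smallest pos >= 43 is 62 -> NB
Op 6: route key 51: smallest pos >= 51 is 62 -> NB
Op 7: route key 33: smallest pos >= 33 is 62 -> NB
Op 8: route key 1: smallest pos >= 1 is 22 -> NA
Op 9: add ND@49 -> ring=[22:NA,49:ND,62:NB,75:NC]
Op 10: add NE@31 -> ring=[22:NA,31:NE,49:ND,62:NB,75:NC]
Final route key 32: smallest pos >= 32 is 49 -> ND

Answer: ND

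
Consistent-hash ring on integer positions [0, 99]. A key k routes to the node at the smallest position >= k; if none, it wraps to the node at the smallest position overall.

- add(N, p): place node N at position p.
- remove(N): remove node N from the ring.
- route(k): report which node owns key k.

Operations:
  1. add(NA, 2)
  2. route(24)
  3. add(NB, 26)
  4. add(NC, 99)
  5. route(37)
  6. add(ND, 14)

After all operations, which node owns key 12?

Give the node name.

Op 1: add NA@2 -> ring=[2:NA]
Op 2: route key 24: none >= 24, wrap to smallest pos 2 -> NA
Op 3: add NB@26 -> ring=[2:NA,26:NB]
Op 4: add NC@99 -> ring=[2:NA,26:NB,99:NC]
Op 5: route key 37: smallest pos >= 37 is 99 -> NC
Op 6: add ND@14 -> ring=[2:NA,14:ND,26:NB,99:NC]
Final route key 12: smallest pos >= 12 is 14 -> ND

Answer: ND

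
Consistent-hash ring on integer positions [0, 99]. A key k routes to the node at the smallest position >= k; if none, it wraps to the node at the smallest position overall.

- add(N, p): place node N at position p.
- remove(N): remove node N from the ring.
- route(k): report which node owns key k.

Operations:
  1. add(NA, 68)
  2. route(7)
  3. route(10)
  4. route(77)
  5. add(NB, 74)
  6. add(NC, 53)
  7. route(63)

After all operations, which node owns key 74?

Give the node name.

Answer: NB

Derivation:
Op 1: add NA@68 -> ring=[68:NA]
Op 2: route key 7: smallest pos >= 7 is 68 -> NA
Op 3: route key 10: smallest pos >= 10 is 68 -> NA
Op 4: route key 77: none >= 77, wrap to smallest pos 68 -> NA
Op 5: add NB@74 -> ring=[68:NA,74:NB]
Op 6: add NC@53 -> ring=[53:NC,68:NA,74:NB]
Op 7: route key 63: smallest pos >= 63 is 68 -> NA
Final route key 74: smallest pos >= 74 is 74 -> NB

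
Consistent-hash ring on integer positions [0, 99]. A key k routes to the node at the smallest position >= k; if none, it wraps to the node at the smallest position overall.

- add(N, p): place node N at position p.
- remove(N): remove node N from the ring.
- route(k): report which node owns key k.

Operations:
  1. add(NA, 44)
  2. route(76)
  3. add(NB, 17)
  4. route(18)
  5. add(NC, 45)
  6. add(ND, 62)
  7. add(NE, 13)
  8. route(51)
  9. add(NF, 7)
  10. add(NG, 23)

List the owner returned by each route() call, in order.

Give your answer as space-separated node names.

Op 1: add NA@44 -> ring=[44:NA]
Op 2: route key 76: none >= 76, wrap to smallest pos 44 -> NA
Op 3: add NB@17 -> ring=[17:NB,44:NA]
Op 4: route key 18: smallest pos >= 18 is 44 -> NA
Op 5: add NC@45 -> ring=[17:NB,44:NA,45:NC]
Op 6: add ND@62 -> ring=[17:NB,44:NA,45:NC,62:ND]
Op 7: add NE@13 -> ring=[13:NE,17:NB,44:NA,45:NC,62:ND]
Op 8: route key 51: smallest pos >= 51 is 62 -> ND
Op 9: add NF@7 -> ring=[7:NF,13:NE,17:NB,44:NA,45:NC,62:ND]
Op 10: add NG@23 -> ring=[7:NF,13:NE,17:NB,23:NG,44:NA,45:NC,62:ND]

Answer: NA NA ND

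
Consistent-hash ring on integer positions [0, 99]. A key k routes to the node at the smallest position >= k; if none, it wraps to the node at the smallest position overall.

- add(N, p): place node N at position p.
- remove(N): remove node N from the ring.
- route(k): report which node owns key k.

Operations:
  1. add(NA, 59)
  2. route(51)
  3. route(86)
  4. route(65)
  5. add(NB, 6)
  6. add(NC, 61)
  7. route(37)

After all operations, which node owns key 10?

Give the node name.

Op 1: add NA@59 -> ring=[59:NA]
Op 2: route key 51: smallest pos >= 51 is 59 -> NA
Op 3: route key 86: none >= 86, wrap to smallest pos 59 -> NA
Op 4: route key 65: none >= 65, wrap to smallest pos 59 -> NA
Op 5: add NB@6 -> ring=[6:NB,59:NA]
Op 6: add NC@61 -> ring=[6:NB,59:NA,61:NC]
Op 7: route key 37: smallest pos >= 37 is 59 -> NA
Final route key 10: smallest pos >= 10 is 59 -> NA

Answer: NA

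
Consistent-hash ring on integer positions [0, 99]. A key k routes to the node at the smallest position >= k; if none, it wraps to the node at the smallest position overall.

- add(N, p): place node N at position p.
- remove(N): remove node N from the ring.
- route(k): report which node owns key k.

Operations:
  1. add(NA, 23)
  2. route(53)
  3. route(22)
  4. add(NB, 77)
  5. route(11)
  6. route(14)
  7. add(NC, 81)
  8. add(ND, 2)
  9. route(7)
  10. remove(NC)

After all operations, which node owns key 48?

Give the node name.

Op 1: add NA@23 -> ring=[23:NA]
Op 2: route key 53: none >= 53, wrap to smallest pos 23 -> NA
Op 3: route key 22: smallest pos >= 22 is 23 -> NA
Op 4: add NB@77 -> ring=[23:NA,77:NB]
Op 5: route key 11: smallest pos >= 11 is 23 -> NA
Op 6: route key 14: smallest pos >= 14 is 23 -> NA
Op 7: add NC@81 -> ring=[23:NA,77:NB,81:NC]
Op 8: add ND@2 -> ring=[2:ND,23:NA,77:NB,81:NC]
Op 9: route key 7: smallest pos >= 7 is 23 -> NA
Op 10: remove NC -> ring=[2:ND,23:NA,77:NB]
Final route key 48: smallest pos >= 48 is 77 -> NB

Answer: NB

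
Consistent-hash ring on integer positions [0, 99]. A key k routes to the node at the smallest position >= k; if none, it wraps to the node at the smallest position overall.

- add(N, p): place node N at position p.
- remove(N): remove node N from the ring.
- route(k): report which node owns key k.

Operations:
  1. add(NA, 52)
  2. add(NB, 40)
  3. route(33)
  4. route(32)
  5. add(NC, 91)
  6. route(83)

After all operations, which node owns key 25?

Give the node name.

Answer: NB

Derivation:
Op 1: add NA@52 -> ring=[52:NA]
Op 2: add NB@40 -> ring=[40:NB,52:NA]
Op 3: route key 33: smallest pos >= 33 is 40 -> NB
Op 4: route key 32: smallest pos >= 32 is 40 -> NB
Op 5: add NC@91 -> ring=[40:NB,52:NA,91:NC]
Op 6: route key 83: smallest pos >= 83 is 91 -> NC
Final route key 25: smallest pos >= 25 is 40 -> NB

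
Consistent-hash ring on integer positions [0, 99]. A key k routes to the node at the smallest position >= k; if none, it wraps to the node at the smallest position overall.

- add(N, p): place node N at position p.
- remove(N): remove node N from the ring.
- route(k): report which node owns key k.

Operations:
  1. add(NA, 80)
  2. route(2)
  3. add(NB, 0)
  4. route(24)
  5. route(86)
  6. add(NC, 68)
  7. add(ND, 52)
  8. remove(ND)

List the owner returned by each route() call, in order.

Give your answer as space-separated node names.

Op 1: add NA@80 -> ring=[80:NA]
Op 2: route key 2: smallest pos >= 2 is 80 -> NA
Op 3: add NB@0 -> ring=[0:NB,80:NA]
Op 4: route key 24: smallest pos >= 24 is 80 -> NA
Op 5: route key 86: none >= 86, wrap to smallest pos 0 -> NB
Op 6: add NC@68 -> ring=[0:NB,68:NC,80:NA]
Op 7: add ND@52 -> ring=[0:NB,52:ND,68:NC,80:NA]
Op 8: remove ND -> ring=[0:NB,68:NC,80:NA]

Answer: NA NA NB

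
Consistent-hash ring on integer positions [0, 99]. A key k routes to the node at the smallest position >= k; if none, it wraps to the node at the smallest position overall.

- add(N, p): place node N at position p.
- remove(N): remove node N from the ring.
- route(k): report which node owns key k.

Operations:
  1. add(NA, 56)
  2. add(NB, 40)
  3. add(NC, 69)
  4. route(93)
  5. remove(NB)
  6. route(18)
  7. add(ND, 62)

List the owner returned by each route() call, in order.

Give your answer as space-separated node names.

Op 1: add NA@56 -> ring=[56:NA]
Op 2: add NB@40 -> ring=[40:NB,56:NA]
Op 3: add NC@69 -> ring=[40:NB,56:NA,69:NC]
Op 4: route key 93: none >= 93, wrap to smallest pos 40 -> NB
Op 5: remove NB -> ring=[56:NA,69:NC]
Op 6: route key 18: smallest pos >= 18 is 56 -> NA
Op 7: add ND@62 -> ring=[56:NA,62:ND,69:NC]

Answer: NB NA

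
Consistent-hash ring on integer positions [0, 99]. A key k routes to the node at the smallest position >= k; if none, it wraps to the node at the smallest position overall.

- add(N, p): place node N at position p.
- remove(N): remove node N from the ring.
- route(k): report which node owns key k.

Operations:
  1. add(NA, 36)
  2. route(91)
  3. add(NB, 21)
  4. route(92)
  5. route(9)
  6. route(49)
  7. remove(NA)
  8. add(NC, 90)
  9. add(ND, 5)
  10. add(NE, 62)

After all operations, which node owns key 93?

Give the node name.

Answer: ND

Derivation:
Op 1: add NA@36 -> ring=[36:NA]
Op 2: route key 91: none >= 91, wrap to smallest pos 36 -> NA
Op 3: add NB@21 -> ring=[21:NB,36:NA]
Op 4: route key 92: none >= 92, wrap to smallest pos 21 -> NB
Op 5: route key 9: smallest pos >= 9 is 21 -> NB
Op 6: route key 49: none >= 49, wrap to smallest pos 21 -> NB
Op 7: remove NA -> ring=[21:NB]
Op 8: add NC@90 -> ring=[21:NB,90:NC]
Op 9: add ND@5 -> ring=[5:ND,21:NB,90:NC]
Op 10: add NE@62 -> ring=[5:ND,21:NB,62:NE,90:NC]
Final route key 93: none >= 93, wrap to smallest pos 5 -> ND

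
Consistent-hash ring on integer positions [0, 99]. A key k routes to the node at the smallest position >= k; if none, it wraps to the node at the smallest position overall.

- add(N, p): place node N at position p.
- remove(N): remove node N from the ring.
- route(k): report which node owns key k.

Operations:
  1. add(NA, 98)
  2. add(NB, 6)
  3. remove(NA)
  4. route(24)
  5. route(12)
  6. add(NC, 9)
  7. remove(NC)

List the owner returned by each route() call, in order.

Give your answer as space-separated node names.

Op 1: add NA@98 -> ring=[98:NA]
Op 2: add NB@6 -> ring=[6:NB,98:NA]
Op 3: remove NA -> ring=[6:NB]
Op 4: route key 24: none >= 24, wrap to smallest pos 6 -> NB
Op 5: route key 12: none >= 12, wrap to smallest pos 6 -> NB
Op 6: add NC@9 -> ring=[6:NB,9:NC]
Op 7: remove NC -> ring=[6:NB]

Answer: NB NB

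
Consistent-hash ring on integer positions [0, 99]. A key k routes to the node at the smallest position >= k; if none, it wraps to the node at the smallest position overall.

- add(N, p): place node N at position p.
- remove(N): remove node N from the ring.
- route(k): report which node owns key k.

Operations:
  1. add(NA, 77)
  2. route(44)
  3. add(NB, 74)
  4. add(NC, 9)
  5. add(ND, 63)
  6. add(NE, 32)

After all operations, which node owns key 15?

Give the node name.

Op 1: add NA@77 -> ring=[77:NA]
Op 2: route key 44: smallest pos >= 44 is 77 -> NA
Op 3: add NB@74 -> ring=[74:NB,77:NA]
Op 4: add NC@9 -> ring=[9:NC,74:NB,77:NA]
Op 5: add ND@63 -> ring=[9:NC,63:ND,74:NB,77:NA]
Op 6: add NE@32 -> ring=[9:NC,32:NE,63:ND,74:NB,77:NA]
Final route key 15: smallest pos >= 15 is 32 -> NE

Answer: NE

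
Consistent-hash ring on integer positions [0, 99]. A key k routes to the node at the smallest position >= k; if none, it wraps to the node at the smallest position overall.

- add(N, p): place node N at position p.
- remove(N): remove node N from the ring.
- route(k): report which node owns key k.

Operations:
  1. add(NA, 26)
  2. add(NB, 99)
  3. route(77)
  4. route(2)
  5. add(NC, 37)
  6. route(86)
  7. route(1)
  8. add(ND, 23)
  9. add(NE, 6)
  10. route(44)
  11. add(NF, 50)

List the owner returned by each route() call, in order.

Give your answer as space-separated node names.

Answer: NB NA NB NA NB

Derivation:
Op 1: add NA@26 -> ring=[26:NA]
Op 2: add NB@99 -> ring=[26:NA,99:NB]
Op 3: route key 77: smallest pos >= 77 is 99 -> NB
Op 4: route key 2: smallest pos >= 2 is 26 -> NA
Op 5: add NC@37 -> ring=[26:NA,37:NC,99:NB]
Op 6: route key 86: smallest pos >= 86 is 99 -> NB
Op 7: route key 1: smallest pos >= 1 is 26 -> NA
Op 8: add ND@23 -> ring=[23:ND,26:NA,37:NC,99:NB]
Op 9: add NE@6 -> ring=[6:NE,23:ND,26:NA,37:NC,99:NB]
Op 10: route key 44: smallest pos >= 44 is 99 -> NB
Op 11: add NF@50 -> ring=[6:NE,23:ND,26:NA,37:NC,50:NF,99:NB]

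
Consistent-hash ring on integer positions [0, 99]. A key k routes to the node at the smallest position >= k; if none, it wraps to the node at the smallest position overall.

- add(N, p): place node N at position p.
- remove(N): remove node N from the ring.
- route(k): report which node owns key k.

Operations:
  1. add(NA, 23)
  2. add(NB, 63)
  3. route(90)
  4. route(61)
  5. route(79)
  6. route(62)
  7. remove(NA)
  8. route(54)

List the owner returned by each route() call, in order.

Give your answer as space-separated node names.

Op 1: add NA@23 -> ring=[23:NA]
Op 2: add NB@63 -> ring=[23:NA,63:NB]
Op 3: route key 90: none >= 90, wrap to smallest pos 23 -> NA
Op 4: route key 61: smallest pos >= 61 is 63 -> NB
Op 5: route key 79: none >= 79, wrap to smallest pos 23 -> NA
Op 6: route key 62: smallest pos >= 62 is 63 -> NB
Op 7: remove NA -> ring=[63:NB]
Op 8: route key 54: smallest pos >= 54 is 63 -> NB

Answer: NA NB NA NB NB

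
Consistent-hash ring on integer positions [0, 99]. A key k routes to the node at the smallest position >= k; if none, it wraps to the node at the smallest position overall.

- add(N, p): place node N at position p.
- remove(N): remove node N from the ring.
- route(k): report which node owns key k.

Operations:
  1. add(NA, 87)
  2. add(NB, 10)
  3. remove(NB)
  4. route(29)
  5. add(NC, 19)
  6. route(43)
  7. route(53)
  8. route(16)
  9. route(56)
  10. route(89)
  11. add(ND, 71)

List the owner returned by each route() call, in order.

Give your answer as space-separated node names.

Op 1: add NA@87 -> ring=[87:NA]
Op 2: add NB@10 -> ring=[10:NB,87:NA]
Op 3: remove NB -> ring=[87:NA]
Op 4: route key 29: smallest pos >= 29 is 87 -> NA
Op 5: add NC@19 -> ring=[19:NC,87:NA]
Op 6: route key 43: smallest pos >= 43 is 87 -> NA
Op 7: route key 53: smallest pos >= 53 is 87 -> NA
Op 8: route key 16: smallest pos >= 16 is 19 -> NC
Op 9: route key 56: smallest pos >= 56 is 87 -> NA
Op 10: route key 89: none >= 89, wrap to smallest pos 19 -> NC
Op 11: add ND@71 -> ring=[19:NC,71:ND,87:NA]

Answer: NA NA NA NC NA NC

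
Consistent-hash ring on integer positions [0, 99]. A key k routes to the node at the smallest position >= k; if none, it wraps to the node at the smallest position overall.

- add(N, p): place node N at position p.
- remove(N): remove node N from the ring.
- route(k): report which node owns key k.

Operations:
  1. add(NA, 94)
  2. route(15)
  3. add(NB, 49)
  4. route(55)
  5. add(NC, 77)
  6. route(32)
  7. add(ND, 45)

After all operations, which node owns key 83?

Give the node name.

Answer: NA

Derivation:
Op 1: add NA@94 -> ring=[94:NA]
Op 2: route key 15: smallest pos >= 15 is 94 -> NA
Op 3: add NB@49 -> ring=[49:NB,94:NA]
Op 4: route key 55: smallest pos >= 55 is 94 -> NA
Op 5: add NC@77 -> ring=[49:NB,77:NC,94:NA]
Op 6: route key 32: smallest pos >= 32 is 49 -> NB
Op 7: add ND@45 -> ring=[45:ND,49:NB,77:NC,94:NA]
Final route key 83: smallest pos >= 83 is 94 -> NA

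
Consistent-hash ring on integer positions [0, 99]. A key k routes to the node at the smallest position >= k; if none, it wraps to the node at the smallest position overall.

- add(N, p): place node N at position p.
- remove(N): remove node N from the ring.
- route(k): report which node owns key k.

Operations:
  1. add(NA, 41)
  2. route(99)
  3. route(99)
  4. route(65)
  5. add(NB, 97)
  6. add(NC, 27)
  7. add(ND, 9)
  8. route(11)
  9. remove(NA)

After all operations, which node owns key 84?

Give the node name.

Answer: NB

Derivation:
Op 1: add NA@41 -> ring=[41:NA]
Op 2: route key 99: none >= 99, wrap to smallest pos 41 -> NA
Op 3: route key 99: none >= 99, wrap to smallest pos 41 -> NA
Op 4: route key 65: none >= 65, wrap to smallest pos 41 -> NA
Op 5: add NB@97 -> ring=[41:NA,97:NB]
Op 6: add NC@27 -> ring=[27:NC,41:NA,97:NB]
Op 7: add ND@9 -> ring=[9:ND,27:NC,41:NA,97:NB]
Op 8: route key 11: smallest pos >= 11 is 27 -> NC
Op 9: remove NA -> ring=[9:ND,27:NC,97:NB]
Final route key 84: smallest pos >= 84 is 97 -> NB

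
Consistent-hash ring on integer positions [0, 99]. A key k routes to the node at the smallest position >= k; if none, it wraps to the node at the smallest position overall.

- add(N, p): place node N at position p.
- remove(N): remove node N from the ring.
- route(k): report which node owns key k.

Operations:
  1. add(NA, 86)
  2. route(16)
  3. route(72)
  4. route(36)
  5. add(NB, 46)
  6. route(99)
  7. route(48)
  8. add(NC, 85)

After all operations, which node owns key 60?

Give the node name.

Answer: NC

Derivation:
Op 1: add NA@86 -> ring=[86:NA]
Op 2: route key 16: smallest pos >= 16 is 86 -> NA
Op 3: route key 72: smallest pos >= 72 is 86 -> NA
Op 4: route key 36: smallest pos >= 36 is 86 -> NA
Op 5: add NB@46 -> ring=[46:NB,86:NA]
Op 6: route key 99: none >= 99, wrap to smallest pos 46 -> NB
Op 7: route key 48: smallest pos >= 48 is 86 -> NA
Op 8: add NC@85 -> ring=[46:NB,85:NC,86:NA]
Final route key 60: smallest pos >= 60 is 85 -> NC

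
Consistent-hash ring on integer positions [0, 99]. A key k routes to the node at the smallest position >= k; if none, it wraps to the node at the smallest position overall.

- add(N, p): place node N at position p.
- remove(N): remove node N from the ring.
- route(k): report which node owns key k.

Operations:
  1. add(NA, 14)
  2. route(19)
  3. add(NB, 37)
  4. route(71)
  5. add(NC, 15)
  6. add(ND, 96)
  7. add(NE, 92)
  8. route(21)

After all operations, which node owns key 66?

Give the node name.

Op 1: add NA@14 -> ring=[14:NA]
Op 2: route key 19: none >= 19, wrap to smallest pos 14 -> NA
Op 3: add NB@37 -> ring=[14:NA,37:NB]
Op 4: route key 71: none >= 71, wrap to smallest pos 14 -> NA
Op 5: add NC@15 -> ring=[14:NA,15:NC,37:NB]
Op 6: add ND@96 -> ring=[14:NA,15:NC,37:NB,96:ND]
Op 7: add NE@92 -> ring=[14:NA,15:NC,37:NB,92:NE,96:ND]
Op 8: route key 21: smallest pos >= 21 is 37 -> NB
Final route key 66: smallest pos >= 66 is 92 -> NE

Answer: NE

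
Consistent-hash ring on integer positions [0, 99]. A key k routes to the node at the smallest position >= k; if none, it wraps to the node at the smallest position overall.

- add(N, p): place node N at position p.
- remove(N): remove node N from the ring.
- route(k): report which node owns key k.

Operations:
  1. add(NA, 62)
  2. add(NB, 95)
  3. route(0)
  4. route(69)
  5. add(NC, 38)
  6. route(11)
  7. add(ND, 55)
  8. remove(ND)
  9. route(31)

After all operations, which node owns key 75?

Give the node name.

Op 1: add NA@62 -> ring=[62:NA]
Op 2: add NB@95 -> ring=[62:NA,95:NB]
Op 3: route key 0: smallest pos >= 0 is 62 -> NA
Op 4: route key 69: smallest pos >= 69 is 95 -> NB
Op 5: add NC@38 -> ring=[38:NC,62:NA,95:NB]
Op 6: route key 11: smallest pos >= 11 is 38 -> NC
Op 7: add ND@55 -> ring=[38:NC,55:ND,62:NA,95:NB]
Op 8: remove ND -> ring=[38:NC,62:NA,95:NB]
Op 9: route key 31: smallest pos >= 31 is 38 -> NC
Final route key 75: smallest pos >= 75 is 95 -> NB

Answer: NB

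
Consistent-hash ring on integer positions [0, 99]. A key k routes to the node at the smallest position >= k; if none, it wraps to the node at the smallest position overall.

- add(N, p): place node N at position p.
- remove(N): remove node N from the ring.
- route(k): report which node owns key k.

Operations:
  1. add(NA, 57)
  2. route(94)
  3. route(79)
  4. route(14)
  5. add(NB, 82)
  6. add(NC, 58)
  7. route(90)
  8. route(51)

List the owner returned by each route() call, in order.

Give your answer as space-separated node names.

Answer: NA NA NA NA NA

Derivation:
Op 1: add NA@57 -> ring=[57:NA]
Op 2: route key 94: none >= 94, wrap to smallest pos 57 -> NA
Op 3: route key 79: none >= 79, wrap to smallest pos 57 -> NA
Op 4: route key 14: smallest pos >= 14 is 57 -> NA
Op 5: add NB@82 -> ring=[57:NA,82:NB]
Op 6: add NC@58 -> ring=[57:NA,58:NC,82:NB]
Op 7: route key 90: none >= 90, wrap to smallest pos 57 -> NA
Op 8: route key 51: smallest pos >= 51 is 57 -> NA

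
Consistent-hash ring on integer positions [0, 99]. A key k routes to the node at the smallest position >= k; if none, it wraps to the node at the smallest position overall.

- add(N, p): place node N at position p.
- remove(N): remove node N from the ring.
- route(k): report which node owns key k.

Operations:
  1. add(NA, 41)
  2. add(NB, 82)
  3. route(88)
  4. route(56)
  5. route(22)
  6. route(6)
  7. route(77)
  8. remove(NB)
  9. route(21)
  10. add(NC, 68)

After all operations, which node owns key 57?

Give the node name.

Op 1: add NA@41 -> ring=[41:NA]
Op 2: add NB@82 -> ring=[41:NA,82:NB]
Op 3: route key 88: none >= 88, wrap to smallest pos 41 -> NA
Op 4: route key 56: smallest pos >= 56 is 82 -> NB
Op 5: route key 22: smallest pos >= 22 is 41 -> NA
Op 6: route key 6: smallest pos >= 6 is 41 -> NA
Op 7: route key 77: smallest pos >= 77 is 82 -> NB
Op 8: remove NB -> ring=[41:NA]
Op 9: route key 21: smallest pos >= 21 is 41 -> NA
Op 10: add NC@68 -> ring=[41:NA,68:NC]
Final route key 57: smallest pos >= 57 is 68 -> NC

Answer: NC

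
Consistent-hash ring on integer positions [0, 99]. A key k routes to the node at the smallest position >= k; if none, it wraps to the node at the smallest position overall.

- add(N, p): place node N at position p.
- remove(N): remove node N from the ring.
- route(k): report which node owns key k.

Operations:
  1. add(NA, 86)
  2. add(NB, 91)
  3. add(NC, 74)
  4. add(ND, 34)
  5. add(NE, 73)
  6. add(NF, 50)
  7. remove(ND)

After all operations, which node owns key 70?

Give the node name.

Answer: NE

Derivation:
Op 1: add NA@86 -> ring=[86:NA]
Op 2: add NB@91 -> ring=[86:NA,91:NB]
Op 3: add NC@74 -> ring=[74:NC,86:NA,91:NB]
Op 4: add ND@34 -> ring=[34:ND,74:NC,86:NA,91:NB]
Op 5: add NE@73 -> ring=[34:ND,73:NE,74:NC,86:NA,91:NB]
Op 6: add NF@50 -> ring=[34:ND,50:NF,73:NE,74:NC,86:NA,91:NB]
Op 7: remove ND -> ring=[50:NF,73:NE,74:NC,86:NA,91:NB]
Final route key 70: smallest pos >= 70 is 73 -> NE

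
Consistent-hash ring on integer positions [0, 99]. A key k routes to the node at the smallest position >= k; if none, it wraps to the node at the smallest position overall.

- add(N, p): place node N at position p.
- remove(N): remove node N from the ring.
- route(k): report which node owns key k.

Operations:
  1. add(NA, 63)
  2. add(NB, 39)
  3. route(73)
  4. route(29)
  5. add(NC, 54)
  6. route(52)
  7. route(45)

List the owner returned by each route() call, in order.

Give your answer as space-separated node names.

Op 1: add NA@63 -> ring=[63:NA]
Op 2: add NB@39 -> ring=[39:NB,63:NA]
Op 3: route key 73: none >= 73, wrap to smallest pos 39 -> NB
Op 4: route key 29: smallest pos >= 29 is 39 -> NB
Op 5: add NC@54 -> ring=[39:NB,54:NC,63:NA]
Op 6: route key 52: smallest pos >= 52 is 54 -> NC
Op 7: route key 45: smallest pos >= 45 is 54 -> NC

Answer: NB NB NC NC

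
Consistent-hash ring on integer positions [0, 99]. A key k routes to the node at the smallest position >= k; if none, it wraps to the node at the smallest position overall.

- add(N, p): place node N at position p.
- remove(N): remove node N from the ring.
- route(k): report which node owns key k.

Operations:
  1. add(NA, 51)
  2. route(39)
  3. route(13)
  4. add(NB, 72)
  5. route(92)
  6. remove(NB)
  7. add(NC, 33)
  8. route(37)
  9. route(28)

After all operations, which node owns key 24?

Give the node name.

Op 1: add NA@51 -> ring=[51:NA]
Op 2: route key 39: smallest pos >= 39 is 51 -> NA
Op 3: route key 13: smallest pos >= 13 is 51 -> NA
Op 4: add NB@72 -> ring=[51:NA,72:NB]
Op 5: route key 92: none >= 92, wrap to smallest pos 51 -> NA
Op 6: remove NB -> ring=[51:NA]
Op 7: add NC@33 -> ring=[33:NC,51:NA]
Op 8: route key 37: smallest pos >= 37 is 51 -> NA
Op 9: route key 28: smallest pos >= 28 is 33 -> NC
Final route key 24: smallest pos >= 24 is 33 -> NC

Answer: NC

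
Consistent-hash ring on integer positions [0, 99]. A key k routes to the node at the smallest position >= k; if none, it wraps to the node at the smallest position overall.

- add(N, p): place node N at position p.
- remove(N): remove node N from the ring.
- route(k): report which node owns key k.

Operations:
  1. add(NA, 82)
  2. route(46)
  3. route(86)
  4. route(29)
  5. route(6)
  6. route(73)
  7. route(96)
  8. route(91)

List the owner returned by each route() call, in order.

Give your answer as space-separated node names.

Op 1: add NA@82 -> ring=[82:NA]
Op 2: route key 46: smallest pos >= 46 is 82 -> NA
Op 3: route key 86: none >= 86, wrap to smallest pos 82 -> NA
Op 4: route key 29: smallest pos >= 29 is 82 -> NA
Op 5: route key 6: smallest pos >= 6 is 82 -> NA
Op 6: route key 73: smallest pos >= 73 is 82 -> NA
Op 7: route key 96: none >= 96, wrap to smallest pos 82 -> NA
Op 8: route key 91: none >= 91, wrap to smallest pos 82 -> NA

Answer: NA NA NA NA NA NA NA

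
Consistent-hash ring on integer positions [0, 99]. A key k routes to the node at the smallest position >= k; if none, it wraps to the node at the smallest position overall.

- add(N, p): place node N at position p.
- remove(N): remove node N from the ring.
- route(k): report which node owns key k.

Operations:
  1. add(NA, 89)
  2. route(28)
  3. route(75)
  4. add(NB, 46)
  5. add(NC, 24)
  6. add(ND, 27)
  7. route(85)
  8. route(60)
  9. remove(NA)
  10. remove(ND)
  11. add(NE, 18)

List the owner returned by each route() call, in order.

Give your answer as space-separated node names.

Op 1: add NA@89 -> ring=[89:NA]
Op 2: route key 28: smallest pos >= 28 is 89 -> NA
Op 3: route key 75: smallest pos >= 75 is 89 -> NA
Op 4: add NB@46 -> ring=[46:NB,89:NA]
Op 5: add NC@24 -> ring=[24:NC,46:NB,89:NA]
Op 6: add ND@27 -> ring=[24:NC,27:ND,46:NB,89:NA]
Op 7: route key 85: smallest pos >= 85 is 89 -> NA
Op 8: route key 60: smallest pos >= 60 is 89 -> NA
Op 9: remove NA -> ring=[24:NC,27:ND,46:NB]
Op 10: remove ND -> ring=[24:NC,46:NB]
Op 11: add NE@18 -> ring=[18:NE,24:NC,46:NB]

Answer: NA NA NA NA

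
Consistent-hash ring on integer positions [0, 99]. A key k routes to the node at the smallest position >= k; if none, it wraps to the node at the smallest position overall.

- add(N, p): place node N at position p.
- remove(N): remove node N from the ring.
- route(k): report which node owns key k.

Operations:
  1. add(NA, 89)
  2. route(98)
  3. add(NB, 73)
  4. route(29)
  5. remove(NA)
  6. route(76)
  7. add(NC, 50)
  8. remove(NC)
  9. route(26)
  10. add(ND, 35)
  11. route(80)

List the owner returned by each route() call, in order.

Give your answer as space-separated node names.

Op 1: add NA@89 -> ring=[89:NA]
Op 2: route key 98: none >= 98, wrap to smallest pos 89 -> NA
Op 3: add NB@73 -> ring=[73:NB,89:NA]
Op 4: route key 29: smallest pos >= 29 is 73 -> NB
Op 5: remove NA -> ring=[73:NB]
Op 6: route key 76: none >= 76, wrap to smallest pos 73 -> NB
Op 7: add NC@50 -> ring=[50:NC,73:NB]
Op 8: remove NC -> ring=[73:NB]
Op 9: route key 26: smallest pos >= 26 is 73 -> NB
Op 10: add ND@35 -> ring=[35:ND,73:NB]
Op 11: route key 80: none >= 80, wrap to smallest pos 35 -> ND

Answer: NA NB NB NB ND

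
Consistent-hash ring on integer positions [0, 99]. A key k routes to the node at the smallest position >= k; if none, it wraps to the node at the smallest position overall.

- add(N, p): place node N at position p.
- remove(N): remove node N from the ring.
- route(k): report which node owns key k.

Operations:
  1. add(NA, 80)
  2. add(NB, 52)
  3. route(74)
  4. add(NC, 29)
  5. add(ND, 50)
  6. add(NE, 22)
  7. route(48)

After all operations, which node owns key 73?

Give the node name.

Answer: NA

Derivation:
Op 1: add NA@80 -> ring=[80:NA]
Op 2: add NB@52 -> ring=[52:NB,80:NA]
Op 3: route key 74: smallest pos >= 74 is 80 -> NA
Op 4: add NC@29 -> ring=[29:NC,52:NB,80:NA]
Op 5: add ND@50 -> ring=[29:NC,50:ND,52:NB,80:NA]
Op 6: add NE@22 -> ring=[22:NE,29:NC,50:ND,52:NB,80:NA]
Op 7: route key 48: smallest pos >= 48 is 50 -> ND
Final route key 73: smallest pos >= 73 is 80 -> NA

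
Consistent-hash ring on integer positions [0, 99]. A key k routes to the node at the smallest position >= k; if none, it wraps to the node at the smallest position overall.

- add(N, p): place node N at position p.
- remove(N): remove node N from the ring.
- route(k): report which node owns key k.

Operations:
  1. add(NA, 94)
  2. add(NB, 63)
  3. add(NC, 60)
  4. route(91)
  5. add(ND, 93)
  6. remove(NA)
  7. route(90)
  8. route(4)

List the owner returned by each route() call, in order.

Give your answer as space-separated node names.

Answer: NA ND NC

Derivation:
Op 1: add NA@94 -> ring=[94:NA]
Op 2: add NB@63 -> ring=[63:NB,94:NA]
Op 3: add NC@60 -> ring=[60:NC,63:NB,94:NA]
Op 4: route key 91: smallest pos >= 91 is 94 -> NA
Op 5: add ND@93 -> ring=[60:NC,63:NB,93:ND,94:NA]
Op 6: remove NA -> ring=[60:NC,63:NB,93:ND]
Op 7: route key 90: smallest pos >= 90 is 93 -> ND
Op 8: route key 4: smallest pos >= 4 is 60 -> NC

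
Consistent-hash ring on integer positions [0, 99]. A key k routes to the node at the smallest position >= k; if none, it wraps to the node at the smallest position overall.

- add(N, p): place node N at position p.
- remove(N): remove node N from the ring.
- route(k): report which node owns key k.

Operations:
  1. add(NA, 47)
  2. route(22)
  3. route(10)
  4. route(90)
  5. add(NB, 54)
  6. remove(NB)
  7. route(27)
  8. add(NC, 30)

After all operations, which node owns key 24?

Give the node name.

Op 1: add NA@47 -> ring=[47:NA]
Op 2: route key 22: smallest pos >= 22 is 47 -> NA
Op 3: route key 10: smallest pos >= 10 is 47 -> NA
Op 4: route key 90: none >= 90, wrap to smallest pos 47 -> NA
Op 5: add NB@54 -> ring=[47:NA,54:NB]
Op 6: remove NB -> ring=[47:NA]
Op 7: route key 27: smallest pos >= 27 is 47 -> NA
Op 8: add NC@30 -> ring=[30:NC,47:NA]
Final route key 24: smallest pos >= 24 is 30 -> NC

Answer: NC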